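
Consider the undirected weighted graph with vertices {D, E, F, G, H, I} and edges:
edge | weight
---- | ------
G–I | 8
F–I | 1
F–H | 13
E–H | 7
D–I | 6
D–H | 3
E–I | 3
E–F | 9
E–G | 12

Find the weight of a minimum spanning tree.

21

Grow the tree from F using Prim:
Step 1: frontier [F–I 1, E–F 9, F–H 13] → take F–I (1); add I.
Step 2: frontier [E–F 9, F–H 13, E–I 3, D–I 6, G–I 8] → take E–I (3); add E.
Step 3: frontier [E–H 7, E–G 12, F–H 13, D–I 6, G–I 8] → take D–I (6); add D.
Step 4: frontier [D–H 3, E–H 7, E–G 12, F–H 13, G–I 8] → take D–H (3); add H.
Step 5: frontier [E–G 12, G–I 8] → take G–I (8); add G.
MST edges: F–I, E–I, D–I, D–H, G–I; total weight 1+3+6+3+8 = 21.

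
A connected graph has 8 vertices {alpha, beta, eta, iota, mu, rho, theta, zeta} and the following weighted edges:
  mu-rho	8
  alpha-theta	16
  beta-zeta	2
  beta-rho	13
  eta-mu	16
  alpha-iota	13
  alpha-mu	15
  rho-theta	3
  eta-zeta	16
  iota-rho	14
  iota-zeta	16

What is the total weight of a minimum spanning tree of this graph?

69

Prim's algorithm from beta:
Step 1: cheapest edge leaving the tree is beta-zeta (2); add zeta.
Step 2: cheapest edge leaving the tree is beta-rho (13); add rho.
Step 3: cheapest edge leaving the tree is rho-theta (3); add theta.
Step 4: cheapest edge leaving the tree is mu-rho (8); add mu.
Step 5: cheapest edge leaving the tree is iota-rho (14); add iota.
Step 6: cheapest edge leaving the tree is alpha-iota (13); add alpha.
Step 7: cheapest edge leaving the tree is eta-mu (16); add eta.
MST edges: beta-zeta, beta-rho, rho-theta, mu-rho, iota-rho, alpha-iota, eta-mu; total weight 2+13+3+8+14+13+16 = 69.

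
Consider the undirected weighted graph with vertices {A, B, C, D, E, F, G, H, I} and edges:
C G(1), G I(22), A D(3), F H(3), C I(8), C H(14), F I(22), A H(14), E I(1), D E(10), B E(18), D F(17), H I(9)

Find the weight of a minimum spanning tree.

53

Sort edges by weight, then run Kruskal:
C G (1): add — endpoints in different components.
E I (1): add — endpoints in different components.
A D (3): add — endpoints in different components.
F H (3): add — endpoints in different components.
C I (8): add — endpoints in different components.
H I (9): add — endpoints in different components.
D E (10): add — endpoints in different components.
A H (14): skip — A and H already connected.
C H (14): skip — C and H already connected.
D F (17): skip — D and F already connected.
B E (18): add — endpoints in different components.
MST edges: C G, E I, A D, F H, C I, H I, D E, B E; total weight 1+1+3+3+8+9+10+18 = 53.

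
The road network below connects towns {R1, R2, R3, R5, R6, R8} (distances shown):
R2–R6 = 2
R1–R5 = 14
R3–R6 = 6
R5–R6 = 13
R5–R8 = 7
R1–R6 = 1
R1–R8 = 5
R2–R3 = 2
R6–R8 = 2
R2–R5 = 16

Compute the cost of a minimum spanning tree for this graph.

14

Prim, starting at R1.
Step 1: cheapest edge leaving the tree is R1–R6 (1); add R6.
Step 2: cheapest edge leaving the tree is R2–R6 (2); add R2.
Step 3: cheapest edge leaving the tree is R2–R3 (2); add R3.
Step 4: cheapest edge leaving the tree is R6–R8 (2); add R8.
Step 5: cheapest edge leaving the tree is R5–R8 (7); add R5.
MST edges: R1–R6, R2–R6, R2–R3, R6–R8, R5–R8; total weight 1+2+2+2+7 = 14.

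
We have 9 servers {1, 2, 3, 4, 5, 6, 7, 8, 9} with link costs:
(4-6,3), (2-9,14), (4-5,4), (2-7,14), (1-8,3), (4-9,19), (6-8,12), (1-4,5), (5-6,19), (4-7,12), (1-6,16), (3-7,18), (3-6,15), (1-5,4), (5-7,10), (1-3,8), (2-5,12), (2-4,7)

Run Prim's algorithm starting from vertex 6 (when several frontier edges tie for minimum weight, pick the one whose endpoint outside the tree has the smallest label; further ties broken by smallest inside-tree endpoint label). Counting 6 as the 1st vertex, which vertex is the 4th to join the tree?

1

Prim's algorithm from 6:
Step 1: cheapest edge leaving the tree is 4-6 (3); add 4.
Step 2: cheapest edge leaving the tree is 4-5 (4); add 5.
Step 3: cheapest edge leaving the tree is 1-5 (4); add 1.
Step 4: cheapest edge leaving the tree is 1-8 (3); add 8.
Step 5: cheapest edge leaving the tree is 2-4 (7); add 2.
Step 6: cheapest edge leaving the tree is 1-3 (8); add 3.
Step 7: cheapest edge leaving the tree is 5-7 (10); add 7.
Step 8: cheapest edge leaving the tree is 2-9 (14); add 9.
Vertex order: 6, 4, 5, 1, 8, 2, 3, 7, 9. The 4th vertex is 1.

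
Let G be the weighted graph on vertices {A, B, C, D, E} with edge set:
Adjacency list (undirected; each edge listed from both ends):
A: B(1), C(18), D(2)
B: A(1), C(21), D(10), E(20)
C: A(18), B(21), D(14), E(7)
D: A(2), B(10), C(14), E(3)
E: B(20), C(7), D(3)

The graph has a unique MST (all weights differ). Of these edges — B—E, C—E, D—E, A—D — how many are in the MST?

Kruskal's algorithm — process edges by increasing weight (ties by edge label):
A—B (1): add. Components now {A,B} {C} {D} {E}
A—D (2): add. Components now {A,B,D} {C} {E}
D—E (3): add. Components now {A,B,D,E} {C}
C—E (7): add. Components now {A,B,C,D,E}
MST edge set: {A—B, A—D, D—E, C—E}.
Of the listed edges, {C—E, D—E, A—D} are in the MST → 3.

3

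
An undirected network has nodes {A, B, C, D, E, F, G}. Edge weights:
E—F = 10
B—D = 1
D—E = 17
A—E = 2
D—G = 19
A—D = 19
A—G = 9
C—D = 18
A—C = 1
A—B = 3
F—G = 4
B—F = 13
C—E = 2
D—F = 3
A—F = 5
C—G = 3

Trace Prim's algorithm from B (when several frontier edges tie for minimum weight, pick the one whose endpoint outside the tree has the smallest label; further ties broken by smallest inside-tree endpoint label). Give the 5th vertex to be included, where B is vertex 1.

Prim, starting at B.
Step 1: cheapest edge leaving the tree is B—D (1); add D.
Step 2: cheapest edge leaving the tree is A—B (3); add A.
Step 3: cheapest edge leaving the tree is A—C (1); add C.
Step 4: cheapest edge leaving the tree is A—E (2); add E.
Step 5: cheapest edge leaving the tree is D—F (3); add F.
Step 6: cheapest edge leaving the tree is C—G (3); add G.
Vertex order: B, D, A, C, E, F, G. The 5th vertex is E.

E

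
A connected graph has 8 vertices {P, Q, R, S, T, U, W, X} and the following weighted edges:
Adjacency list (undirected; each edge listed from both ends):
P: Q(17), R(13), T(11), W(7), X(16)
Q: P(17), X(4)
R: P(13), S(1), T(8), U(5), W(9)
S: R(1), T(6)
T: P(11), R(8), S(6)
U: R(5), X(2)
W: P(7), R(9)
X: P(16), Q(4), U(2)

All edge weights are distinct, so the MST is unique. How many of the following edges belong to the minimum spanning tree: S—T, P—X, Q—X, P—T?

2

Kruskal: consider edges lightest-first.
R—S (1): add — endpoints in different components.
U—X (2): add — endpoints in different components.
Q—X (4): add — endpoints in different components.
R—U (5): add — endpoints in different components.
S—T (6): add — endpoints in different components.
P—W (7): add — endpoints in different components.
R—T (8): skip — R and T already connected.
R—W (9): add — endpoints in different components.
MST edge set: {R—S, U—X, Q—X, R—U, S—T, P—W, R—W}.
Of the listed edges, {S—T, Q—X} are in the MST → 2.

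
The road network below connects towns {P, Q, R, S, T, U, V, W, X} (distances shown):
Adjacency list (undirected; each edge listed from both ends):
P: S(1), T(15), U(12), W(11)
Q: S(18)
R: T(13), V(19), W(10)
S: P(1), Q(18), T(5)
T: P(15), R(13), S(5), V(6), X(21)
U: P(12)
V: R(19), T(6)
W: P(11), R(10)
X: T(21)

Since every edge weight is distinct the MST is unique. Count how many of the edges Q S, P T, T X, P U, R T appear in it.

3

Kruskal's algorithm — process edges by increasing weight (ties by edge label):
P S (1): add — endpoints in different components.
S T (5): add — endpoints in different components.
T V (6): add — endpoints in different components.
R W (10): add — endpoints in different components.
P W (11): add — endpoints in different components.
P U (12): add — endpoints in different components.
R T (13): skip — T and R already connected.
P T (15): skip — P and T already connected.
Q S (18): add — endpoints in different components.
R V (19): skip — V and R already connected.
T X (21): add — endpoints in different components.
MST edge set: {P S, S T, T V, R W, P W, P U, Q S, T X}.
Of the listed edges, {Q S, T X, P U} are in the MST → 3.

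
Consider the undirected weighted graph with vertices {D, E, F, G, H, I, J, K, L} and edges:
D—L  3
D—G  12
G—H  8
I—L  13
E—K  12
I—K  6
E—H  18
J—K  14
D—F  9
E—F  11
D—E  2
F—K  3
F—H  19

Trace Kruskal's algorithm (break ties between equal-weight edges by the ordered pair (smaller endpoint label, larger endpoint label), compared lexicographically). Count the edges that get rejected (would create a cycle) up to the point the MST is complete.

Kruskal's algorithm — process edges by increasing weight (ties by edge label):
D—E (2): add — endpoints in different components.
D—L (3): add — endpoints in different components.
F—K (3): add — endpoints in different components.
I—K (6): add — endpoints in different components.
G—H (8): add — endpoints in different components.
D—F (9): add — endpoints in different components.
E—F (11): skip — E and F already connected.
D—G (12): add — endpoints in different components.
E—K (12): skip — E and K already connected.
I—L (13): skip — I and L already connected.
J—K (14): add — endpoints in different components.
Edges rejected before the tree was complete: 3.

3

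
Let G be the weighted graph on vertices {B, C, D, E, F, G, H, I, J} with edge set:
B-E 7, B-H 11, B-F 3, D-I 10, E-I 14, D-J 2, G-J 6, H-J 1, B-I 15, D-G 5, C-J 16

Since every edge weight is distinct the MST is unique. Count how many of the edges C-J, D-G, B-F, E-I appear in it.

Sort edges by weight, then run Kruskal:
H-J (1): add — endpoints in different components.
D-J (2): add — endpoints in different components.
B-F (3): add — endpoints in different components.
D-G (5): add — endpoints in different components.
G-J (6): skip — G and J already connected.
B-E (7): add — endpoints in different components.
D-I (10): add — endpoints in different components.
B-H (11): add — endpoints in different components.
E-I (14): skip — E and I already connected.
B-I (15): skip — B and I already connected.
C-J (16): add — endpoints in different components.
MST edge set: {H-J, D-J, B-F, D-G, B-E, D-I, B-H, C-J}.
Of the listed edges, {C-J, D-G, B-F} are in the MST → 3.

3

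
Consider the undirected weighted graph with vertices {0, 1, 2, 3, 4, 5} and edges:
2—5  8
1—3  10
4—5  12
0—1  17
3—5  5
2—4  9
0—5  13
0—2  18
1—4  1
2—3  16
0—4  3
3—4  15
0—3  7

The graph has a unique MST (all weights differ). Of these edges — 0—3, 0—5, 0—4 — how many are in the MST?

Kruskal's algorithm — process edges by increasing weight (ties by edge label):
1—4 (1): add. Components now {0} {1,4} {2} {3} {5}
0—4 (3): add. Components now {0,1,4} {2} {3} {5}
3—5 (5): add. Components now {0,1,4} {2} {3,5}
0—3 (7): add. Components now {0,1,3,4,5} {2}
2—5 (8): add. Components now {0,1,2,3,4,5}
MST edge set: {1—4, 0—4, 3—5, 0—3, 2—5}.
Of the listed edges, {0—3, 0—4} are in the MST → 2.

2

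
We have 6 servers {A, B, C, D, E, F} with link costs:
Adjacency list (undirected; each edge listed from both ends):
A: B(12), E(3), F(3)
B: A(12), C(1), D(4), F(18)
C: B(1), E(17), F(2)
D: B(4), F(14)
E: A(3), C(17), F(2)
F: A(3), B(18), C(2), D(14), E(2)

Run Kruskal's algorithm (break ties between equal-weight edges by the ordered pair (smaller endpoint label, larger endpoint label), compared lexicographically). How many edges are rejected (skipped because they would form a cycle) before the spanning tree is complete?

1

Kruskal: consider edges lightest-first.
B–C (1): add — endpoints in different components.
C–F (2): add — endpoints in different components.
E–F (2): add — endpoints in different components.
A–E (3): add — endpoints in different components.
A–F (3): skip — A and F already connected.
B–D (4): add — endpoints in different components.
Edges rejected before the tree was complete: 1.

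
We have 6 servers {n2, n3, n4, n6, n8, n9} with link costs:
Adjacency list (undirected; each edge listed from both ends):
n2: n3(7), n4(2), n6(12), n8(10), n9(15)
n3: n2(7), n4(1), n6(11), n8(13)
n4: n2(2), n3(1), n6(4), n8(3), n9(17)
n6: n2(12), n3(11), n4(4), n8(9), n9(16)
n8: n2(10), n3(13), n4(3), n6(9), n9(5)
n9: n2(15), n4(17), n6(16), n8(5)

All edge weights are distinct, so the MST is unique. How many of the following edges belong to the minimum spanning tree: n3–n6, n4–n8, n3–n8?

Kruskal's algorithm — process edges by increasing weight (ties by edge label):
n3–n4 (1): add — endpoints in different components.
n2–n4 (2): add — endpoints in different components.
n4–n8 (3): add — endpoints in different components.
n4–n6 (4): add — endpoints in different components.
n8–n9 (5): add — endpoints in different components.
MST edge set: {n3–n4, n2–n4, n4–n8, n4–n6, n8–n9}.
Of the listed edges, {n4–n8} are in the MST → 1.

1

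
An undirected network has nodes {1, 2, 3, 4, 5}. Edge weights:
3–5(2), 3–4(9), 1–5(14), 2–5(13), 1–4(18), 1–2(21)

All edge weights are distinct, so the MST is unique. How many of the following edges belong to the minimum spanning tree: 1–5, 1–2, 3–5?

2

Sort edges by weight, then run Kruskal:
3–5 (2): add — endpoints in different components.
3–4 (9): add — endpoints in different components.
2–5 (13): add — endpoints in different components.
1–5 (14): add — endpoints in different components.
MST edge set: {3–5, 3–4, 2–5, 1–5}.
Of the listed edges, {1–5, 3–5} are in the MST → 2.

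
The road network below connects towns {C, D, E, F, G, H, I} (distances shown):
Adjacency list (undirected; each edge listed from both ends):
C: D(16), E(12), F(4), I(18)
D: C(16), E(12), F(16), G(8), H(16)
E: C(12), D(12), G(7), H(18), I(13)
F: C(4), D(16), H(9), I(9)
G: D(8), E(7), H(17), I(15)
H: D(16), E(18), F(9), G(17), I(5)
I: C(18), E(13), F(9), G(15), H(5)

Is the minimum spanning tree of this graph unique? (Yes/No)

No

Sort edges by weight, then run Kruskal:
C F (4): add — endpoints in different components.
H I (5): add — endpoints in different components.
E G (7): add — endpoints in different components.
D G (8): add — endpoints in different components.
F H (9): add — endpoints in different components.
F I (9): skip — F and I already connected.
C E (12): add — endpoints in different components.
Non-tree edge F I has weight 9, equal to the heaviest edge on its tree cycle — swapping gives another MST of the same weight. Not unique.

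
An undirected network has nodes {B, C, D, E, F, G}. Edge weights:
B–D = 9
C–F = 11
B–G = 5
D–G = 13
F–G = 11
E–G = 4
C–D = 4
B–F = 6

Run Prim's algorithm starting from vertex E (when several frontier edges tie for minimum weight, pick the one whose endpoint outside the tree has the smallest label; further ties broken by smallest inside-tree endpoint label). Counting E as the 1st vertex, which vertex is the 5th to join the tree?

D

Grow the tree from E using Prim:
Step 1: frontier [E–G 4] → take E–G (4); add G.
Step 2: frontier [B–G 5, F–G 11, D–G 13] → take B–G (5); add B.
Step 3: frontier [B–F 6, B–D 9, F–G 11, D–G 13] → take B–F (6); add F.
Step 4: frontier [B–D 9, C–F 11, D–G 13] → take B–D (9); add D.
Step 5: frontier [C–D 4, C–F 11] → take C–D (4); add C.
Vertex order: E, G, B, F, D, C. The 5th vertex is D.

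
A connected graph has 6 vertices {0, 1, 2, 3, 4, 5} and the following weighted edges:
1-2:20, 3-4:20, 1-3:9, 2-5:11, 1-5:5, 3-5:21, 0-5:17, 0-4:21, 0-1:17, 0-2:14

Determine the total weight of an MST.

Prim's algorithm from 0:
Step 1: cheapest edge leaving the tree is 0-2 (14); add 2.
Step 2: cheapest edge leaving the tree is 2-5 (11); add 5.
Step 3: cheapest edge leaving the tree is 1-5 (5); add 1.
Step 4: cheapest edge leaving the tree is 1-3 (9); add 3.
Step 5: cheapest edge leaving the tree is 3-4 (20); add 4.
MST edges: 0-2, 2-5, 1-5, 1-3, 3-4; total weight 14+11+5+9+20 = 59.

59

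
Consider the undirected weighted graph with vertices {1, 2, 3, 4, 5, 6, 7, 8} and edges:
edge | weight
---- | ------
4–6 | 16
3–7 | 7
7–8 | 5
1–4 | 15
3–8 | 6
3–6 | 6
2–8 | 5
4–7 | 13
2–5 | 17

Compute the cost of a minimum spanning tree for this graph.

67

Grow the tree from 2 using Prim:
Step 1: cheapest edge leaving the tree is 2–8 (5); add 8.
Step 2: cheapest edge leaving the tree is 7–8 (5); add 7.
Step 3: cheapest edge leaving the tree is 3–8 (6); add 3.
Step 4: cheapest edge leaving the tree is 3–6 (6); add 6.
Step 5: cheapest edge leaving the tree is 4–7 (13); add 4.
Step 6: cheapest edge leaving the tree is 1–4 (15); add 1.
Step 7: cheapest edge leaving the tree is 2–5 (17); add 5.
MST edges: 2–8, 7–8, 3–8, 3–6, 4–7, 1–4, 2–5; total weight 5+5+6+6+13+15+17 = 67.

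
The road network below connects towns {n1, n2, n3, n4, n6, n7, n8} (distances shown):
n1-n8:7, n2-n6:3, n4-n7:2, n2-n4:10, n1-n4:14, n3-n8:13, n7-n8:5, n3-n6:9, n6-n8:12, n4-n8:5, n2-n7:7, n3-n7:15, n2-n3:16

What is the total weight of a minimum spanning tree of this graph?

Sort edges by weight, then run Kruskal:
n4-n7 (2): add — endpoints in different components.
n2-n6 (3): add — endpoints in different components.
n4-n8 (5): add — endpoints in different components.
n7-n8 (5): skip — n7 and n8 already connected.
n1-n8 (7): add — endpoints in different components.
n2-n7 (7): add — endpoints in different components.
n3-n6 (9): add — endpoints in different components.
MST edges: n4-n7, n2-n6, n4-n8, n1-n8, n2-n7, n3-n6; total weight 2+3+5+7+7+9 = 33.

33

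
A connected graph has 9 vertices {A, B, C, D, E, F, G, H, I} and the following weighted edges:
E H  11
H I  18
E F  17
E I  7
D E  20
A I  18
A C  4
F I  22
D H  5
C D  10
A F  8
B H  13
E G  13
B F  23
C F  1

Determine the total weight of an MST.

Prim's algorithm from A:
Step 1: cheapest edge leaving the tree is A C (4); add C.
Step 2: cheapest edge leaving the tree is C F (1); add F.
Step 3: cheapest edge leaving the tree is C D (10); add D.
Step 4: cheapest edge leaving the tree is D H (5); add H.
Step 5: cheapest edge leaving the tree is E H (11); add E.
Step 6: cheapest edge leaving the tree is E I (7); add I.
Step 7: cheapest edge leaving the tree is B H (13); add B.
Step 8: cheapest edge leaving the tree is E G (13); add G.
MST edges: A C, C F, C D, D H, E H, E I, B H, E G; total weight 4+1+10+5+11+7+13+13 = 64.

64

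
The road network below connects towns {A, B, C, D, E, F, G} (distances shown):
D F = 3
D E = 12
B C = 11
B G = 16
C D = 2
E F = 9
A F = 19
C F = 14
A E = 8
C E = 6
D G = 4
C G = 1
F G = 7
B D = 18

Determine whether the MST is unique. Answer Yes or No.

Sort edges by weight, then run Kruskal:
C G (1): add. Components now {A} {B} {C,G} {D} {E} {F}
C D (2): add. Components now {A} {B} {C,D,G} {E} {F}
D F (3): add. Components now {A} {B} {C,D,F,G} {E}
D G (4): skip — D and G already connected.
C E (6): add. Components now {A} {B} {C,D,E,F,G}
F G (7): skip — F and G already connected.
A E (8): add. Components now {A,C,D,E,F,G} {B}
E F (9): skip — E and F already connected.
B C (11): add. Components now {A,B,C,D,E,F,G}
Every non-tree edge has weight strictly greater than the heaviest edge on the tree path between its endpoints, so the MST is unique.

Yes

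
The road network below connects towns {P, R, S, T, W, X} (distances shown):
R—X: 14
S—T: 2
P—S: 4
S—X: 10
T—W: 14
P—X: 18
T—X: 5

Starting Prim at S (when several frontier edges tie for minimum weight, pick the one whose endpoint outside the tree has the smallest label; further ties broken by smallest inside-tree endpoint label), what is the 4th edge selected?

Prim, starting at S.
Step 1: frontier [S—T 2, P—S 4, S—X 10] → take S—T (2); add T.
Step 2: frontier [P—S 4, S—X 10, T—X 5, T—W 14] → take P—S (4); add P.
Step 3: frontier [P—X 18, S—X 10, T—X 5, T—W 14] → take T—X (5); add X.
Step 4: frontier [T—W 14, R—X 14] → take R—X (14); add R.
Step 5: frontier [T—W 14] → take T—W (14); add W.
The 4th edge added is R—X.

R-X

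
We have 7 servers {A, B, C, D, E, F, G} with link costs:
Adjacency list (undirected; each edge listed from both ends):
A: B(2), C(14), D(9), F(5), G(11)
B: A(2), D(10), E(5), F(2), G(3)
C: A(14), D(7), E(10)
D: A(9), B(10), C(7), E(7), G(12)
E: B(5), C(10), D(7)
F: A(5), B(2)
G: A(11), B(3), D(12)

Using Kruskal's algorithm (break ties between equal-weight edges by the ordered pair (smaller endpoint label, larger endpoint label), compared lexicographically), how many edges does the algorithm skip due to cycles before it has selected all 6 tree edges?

Kruskal: consider edges lightest-first.
A-B (2): add. Components now {A,B} {C} {D} {E} {F} {G}
B-F (2): add. Components now {A,B,F} {C} {D} {E} {G}
B-G (3): add. Components now {A,B,F,G} {C} {D} {E}
A-F (5): skip — A and F already connected.
B-E (5): add. Components now {A,B,E,F,G} {C} {D}
C-D (7): add. Components now {A,B,E,F,G} {C,D}
D-E (7): add. Components now {A,B,C,D,E,F,G}
Edges rejected before the tree was complete: 1.

1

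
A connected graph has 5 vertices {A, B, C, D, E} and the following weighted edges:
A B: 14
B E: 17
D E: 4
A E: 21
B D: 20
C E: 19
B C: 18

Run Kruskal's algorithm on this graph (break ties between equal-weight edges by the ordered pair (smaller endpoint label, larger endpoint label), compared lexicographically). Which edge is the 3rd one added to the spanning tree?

Sort edges by weight, then run Kruskal:
D E (4): add — endpoints in different components.
A B (14): add — endpoints in different components.
B E (17): add — endpoints in different components.
B C (18): add — endpoints in different components.
The 3rd edge added is B E.

B-E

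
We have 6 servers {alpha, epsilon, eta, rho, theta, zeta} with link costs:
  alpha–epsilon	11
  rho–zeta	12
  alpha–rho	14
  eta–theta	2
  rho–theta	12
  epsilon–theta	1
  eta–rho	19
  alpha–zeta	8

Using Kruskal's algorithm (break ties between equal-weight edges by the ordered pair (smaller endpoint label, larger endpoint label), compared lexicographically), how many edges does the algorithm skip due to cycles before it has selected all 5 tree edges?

Kruskal: consider edges lightest-first.
epsilon–theta (1): add. Components now {epsilon,theta} {alpha} {eta} {zeta} {rho}
eta–theta (2): add. Components now {epsilon,eta,theta} {alpha} {zeta} {rho}
alpha–zeta (8): add. Components now {epsilon,eta,theta} {alpha,zeta} {rho}
alpha–epsilon (11): add. Components now {alpha,epsilon,eta,theta,zeta} {rho}
rho–theta (12): add. Components now {alpha,epsilon,eta,rho,theta,zeta}
Edges rejected before the tree was complete: 0.

0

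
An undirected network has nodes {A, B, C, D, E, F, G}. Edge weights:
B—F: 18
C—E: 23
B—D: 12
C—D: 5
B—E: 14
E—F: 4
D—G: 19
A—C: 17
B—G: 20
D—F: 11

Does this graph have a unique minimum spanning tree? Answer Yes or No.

Yes

Kruskal's algorithm — process edges by increasing weight (ties by edge label):
E—F (4): add. Components now {A} {B} {C} {D} {E,F} {G}
C—D (5): add. Components now {A} {B} {C,D} {E,F} {G}
D—F (11): add. Components now {A} {B} {C,D,E,F} {G}
B—D (12): add. Components now {A} {B,C,D,E,F} {G}
B—E (14): skip — B and E already connected.
A—C (17): add. Components now {A,B,C,D,E,F} {G}
B—F (18): skip — B and F already connected.
D—G (19): add. Components now {A,B,C,D,E,F,G}
Every non-tree edge has weight strictly greater than the heaviest edge on the tree path between its endpoints, so the MST is unique.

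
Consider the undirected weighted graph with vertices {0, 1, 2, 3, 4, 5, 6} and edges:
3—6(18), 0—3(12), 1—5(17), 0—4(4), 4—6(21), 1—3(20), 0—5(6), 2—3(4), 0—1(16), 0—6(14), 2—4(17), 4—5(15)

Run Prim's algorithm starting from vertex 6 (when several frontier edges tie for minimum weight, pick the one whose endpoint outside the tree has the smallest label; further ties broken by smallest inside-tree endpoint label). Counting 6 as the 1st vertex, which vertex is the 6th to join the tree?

2

Prim's algorithm from 6:
Step 1: cheapest edge leaving the tree is 0—6 (14); add 0.
Step 2: cheapest edge leaving the tree is 0—4 (4); add 4.
Step 3: cheapest edge leaving the tree is 0—5 (6); add 5.
Step 4: cheapest edge leaving the tree is 0—3 (12); add 3.
Step 5: cheapest edge leaving the tree is 2—3 (4); add 2.
Step 6: cheapest edge leaving the tree is 0—1 (16); add 1.
Vertex order: 6, 0, 4, 5, 3, 2, 1. The 6th vertex is 2.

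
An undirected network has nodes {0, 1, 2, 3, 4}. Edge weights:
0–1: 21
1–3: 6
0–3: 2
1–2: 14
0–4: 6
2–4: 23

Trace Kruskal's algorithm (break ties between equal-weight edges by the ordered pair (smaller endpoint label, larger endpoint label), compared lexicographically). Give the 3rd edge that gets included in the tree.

1-3

Kruskal's algorithm — process edges by increasing weight (ties by edge label):
0–3 (2): add — endpoints in different components.
0–4 (6): add — endpoints in different components.
1–3 (6): add — endpoints in different components.
1–2 (14): add — endpoints in different components.
The 3rd edge added is 1–3.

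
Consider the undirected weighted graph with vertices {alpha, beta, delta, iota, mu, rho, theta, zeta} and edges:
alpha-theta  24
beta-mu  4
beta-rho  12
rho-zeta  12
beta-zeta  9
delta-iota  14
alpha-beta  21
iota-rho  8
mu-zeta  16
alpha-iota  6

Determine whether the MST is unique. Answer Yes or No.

No

Sort edges by weight, then run Kruskal:
beta-mu (4): add — endpoints in different components.
alpha-iota (6): add — endpoints in different components.
iota-rho (8): add — endpoints in different components.
beta-zeta (9): add — endpoints in different components.
beta-rho (12): add — endpoints in different components.
rho-zeta (12): skip — rho and zeta already connected.
delta-iota (14): add — endpoints in different components.
mu-zeta (16): skip — zeta and mu already connected.
alpha-beta (21): skip — beta and alpha already connected.
alpha-theta (24): add — endpoints in different components.
Non-tree edge rho-zeta has weight 12, equal to the heaviest edge on its tree cycle — swapping gives another MST of the same weight. Not unique.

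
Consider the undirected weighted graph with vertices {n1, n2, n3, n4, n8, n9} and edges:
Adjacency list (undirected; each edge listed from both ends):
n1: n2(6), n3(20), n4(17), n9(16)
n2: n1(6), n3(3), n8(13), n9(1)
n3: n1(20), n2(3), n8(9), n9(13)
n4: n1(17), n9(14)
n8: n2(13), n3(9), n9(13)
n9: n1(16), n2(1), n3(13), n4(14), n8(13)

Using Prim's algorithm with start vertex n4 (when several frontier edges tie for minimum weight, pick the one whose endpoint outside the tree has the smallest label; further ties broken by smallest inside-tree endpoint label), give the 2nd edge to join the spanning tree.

Prim's algorithm from n4:
Step 1: frontier [n4—n9 14, n1—n4 17] → take n4—n9 (14); add n9.
Step 2: frontier [n1—n4 17, n2—n9 1, n3—n9 13, n8—n9 13, n1—n9 16] → take n2—n9 (1); add n2.
Step 3: frontier [n2—n3 3, n1—n2 6, n2—n8 13, n1—n4 17, n3—n9 13, n8—n9 13, n1—n9 16] → take n2—n3 (3); add n3.
Step 4: frontier [n1—n2 6, n2—n8 13, n3—n8 9, n1—n3 20, n1—n4 17, n8—n9 13, n1—n9 16] → take n1—n2 (6); add n1.
Step 5: frontier [n2—n8 13, n3—n8 9, n8—n9 13] → take n3—n8 (9); add n8.
The 2nd edge added is n2—n9.

n2-n9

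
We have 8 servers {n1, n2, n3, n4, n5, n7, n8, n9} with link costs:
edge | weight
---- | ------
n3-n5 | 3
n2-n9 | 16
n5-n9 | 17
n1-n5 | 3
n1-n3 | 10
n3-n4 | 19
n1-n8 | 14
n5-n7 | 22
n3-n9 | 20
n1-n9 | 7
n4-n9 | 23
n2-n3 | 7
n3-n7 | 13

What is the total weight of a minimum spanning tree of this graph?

66

Grow the tree from n4 using Prim:
Step 1: cheapest edge leaving the tree is n3-n4 (19); add n3.
Step 2: cheapest edge leaving the tree is n3-n5 (3); add n5.
Step 3: cheapest edge leaving the tree is n1-n5 (3); add n1.
Step 4: cheapest edge leaving the tree is n2-n3 (7); add n2.
Step 5: cheapest edge leaving the tree is n1-n9 (7); add n9.
Step 6: cheapest edge leaving the tree is n3-n7 (13); add n7.
Step 7: cheapest edge leaving the tree is n1-n8 (14); add n8.
MST edges: n3-n4, n3-n5, n1-n5, n2-n3, n1-n9, n3-n7, n1-n8; total weight 19+3+3+7+7+13+14 = 66.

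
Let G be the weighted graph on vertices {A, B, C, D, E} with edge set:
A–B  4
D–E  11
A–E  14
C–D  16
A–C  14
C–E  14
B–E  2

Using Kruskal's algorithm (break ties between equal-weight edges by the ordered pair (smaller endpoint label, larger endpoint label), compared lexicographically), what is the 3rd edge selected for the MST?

D-E

Sort edges by weight, then run Kruskal:
B–E (2): add — endpoints in different components.
A–B (4): add — endpoints in different components.
D–E (11): add — endpoints in different components.
A–C (14): add — endpoints in different components.
The 3rd edge added is D–E.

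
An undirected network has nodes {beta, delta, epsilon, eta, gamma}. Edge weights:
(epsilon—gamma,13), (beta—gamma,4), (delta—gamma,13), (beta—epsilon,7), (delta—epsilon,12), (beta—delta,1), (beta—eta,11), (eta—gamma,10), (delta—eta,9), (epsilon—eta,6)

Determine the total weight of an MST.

Kruskal's algorithm — process edges by increasing weight (ties by edge label):
beta—delta (1): add. Components now {gamma} {beta,delta} {epsilon} {eta}
beta—gamma (4): add. Components now {beta,delta,gamma} {epsilon} {eta}
epsilon—eta (6): add. Components now {beta,delta,gamma} {epsilon,eta}
beta—epsilon (7): add. Components now {beta,delta,epsilon,eta,gamma}
MST edges: beta—delta, beta—gamma, epsilon—eta, beta—epsilon; total weight 1+4+6+7 = 18.

18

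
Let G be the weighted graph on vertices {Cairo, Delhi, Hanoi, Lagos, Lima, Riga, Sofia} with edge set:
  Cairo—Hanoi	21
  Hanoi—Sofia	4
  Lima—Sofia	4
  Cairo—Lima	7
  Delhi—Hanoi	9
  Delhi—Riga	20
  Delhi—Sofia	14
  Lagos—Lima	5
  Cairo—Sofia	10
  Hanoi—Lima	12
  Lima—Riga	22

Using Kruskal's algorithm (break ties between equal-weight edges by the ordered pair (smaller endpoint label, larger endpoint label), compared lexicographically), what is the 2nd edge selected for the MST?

Lima-Sofia

Sort edges by weight, then run Kruskal:
Hanoi—Sofia (4): add — endpoints in different components.
Lima—Sofia (4): add — endpoints in different components.
Lagos—Lima (5): add — endpoints in different components.
Cairo—Lima (7): add — endpoints in different components.
Delhi—Hanoi (9): add — endpoints in different components.
Cairo—Sofia (10): skip — Cairo and Sofia already connected.
Hanoi—Lima (12): skip — Lima and Hanoi already connected.
Delhi—Sofia (14): skip — Delhi and Sofia already connected.
Delhi—Riga (20): add — endpoints in different components.
The 2nd edge added is Lima—Sofia.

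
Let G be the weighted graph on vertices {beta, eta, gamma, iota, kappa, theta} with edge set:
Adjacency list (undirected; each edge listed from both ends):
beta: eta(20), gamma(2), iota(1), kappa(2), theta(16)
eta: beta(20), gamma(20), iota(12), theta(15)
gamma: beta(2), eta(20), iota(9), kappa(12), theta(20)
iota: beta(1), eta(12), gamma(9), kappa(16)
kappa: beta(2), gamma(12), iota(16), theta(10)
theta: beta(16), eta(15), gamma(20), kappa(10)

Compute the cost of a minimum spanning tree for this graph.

Kruskal: consider edges lightest-first.
beta—iota (1): add. Components now {theta} {kappa} {gamma} {beta,iota} {eta}
beta—gamma (2): add. Components now {theta} {kappa} {beta,gamma,iota} {eta}
beta—kappa (2): add. Components now {theta} {beta,gamma,iota,kappa} {eta}
gamma—iota (9): skip — gamma and iota already connected.
kappa—theta (10): add. Components now {beta,gamma,iota,kappa,theta} {eta}
eta—iota (12): add. Components now {beta,eta,gamma,iota,kappa,theta}
MST edges: beta—iota, beta—gamma, beta—kappa, kappa—theta, eta—iota; total weight 1+2+2+10+12 = 27.

27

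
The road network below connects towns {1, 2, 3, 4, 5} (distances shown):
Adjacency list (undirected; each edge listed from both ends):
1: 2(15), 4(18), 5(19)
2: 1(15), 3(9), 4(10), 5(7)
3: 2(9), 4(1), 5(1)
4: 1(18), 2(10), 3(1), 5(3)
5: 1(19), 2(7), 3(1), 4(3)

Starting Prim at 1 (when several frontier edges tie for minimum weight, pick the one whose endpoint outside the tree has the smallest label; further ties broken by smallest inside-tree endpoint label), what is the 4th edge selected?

Grow the tree from 1 using Prim:
Step 1: frontier [1–2 15, 1–4 18, 1–5 19] → take 1–2 (15); add 2.
Step 2: frontier [1–4 18, 1–5 19, 2–5 7, 2–3 9, 2–4 10] → take 2–5 (7); add 5.
Step 3: frontier [1–4 18, 2–3 9, 2–4 10, 3–5 1, 4–5 3] → take 3–5 (1); add 3.
Step 4: frontier [1–4 18, 2–4 10, 3–4 1, 4–5 3] → take 3–4 (1); add 4.
The 4th edge added is 3–4.

3-4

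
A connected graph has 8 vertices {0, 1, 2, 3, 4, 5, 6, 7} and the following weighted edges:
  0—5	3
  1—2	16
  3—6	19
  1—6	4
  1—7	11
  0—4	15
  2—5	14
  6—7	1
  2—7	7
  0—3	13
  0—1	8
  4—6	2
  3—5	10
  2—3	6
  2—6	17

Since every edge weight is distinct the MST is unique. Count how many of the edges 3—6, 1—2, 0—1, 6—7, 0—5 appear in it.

Sort edges by weight, then run Kruskal:
6—7 (1): add — endpoints in different components.
4—6 (2): add — endpoints in different components.
0—5 (3): add — endpoints in different components.
1—6 (4): add — endpoints in different components.
2—3 (6): add — endpoints in different components.
2—7 (7): add — endpoints in different components.
0—1 (8): add — endpoints in different components.
MST edge set: {6—7, 4—6, 0—5, 1—6, 2—3, 2—7, 0—1}.
Of the listed edges, {0—1, 6—7, 0—5} are in the MST → 3.

3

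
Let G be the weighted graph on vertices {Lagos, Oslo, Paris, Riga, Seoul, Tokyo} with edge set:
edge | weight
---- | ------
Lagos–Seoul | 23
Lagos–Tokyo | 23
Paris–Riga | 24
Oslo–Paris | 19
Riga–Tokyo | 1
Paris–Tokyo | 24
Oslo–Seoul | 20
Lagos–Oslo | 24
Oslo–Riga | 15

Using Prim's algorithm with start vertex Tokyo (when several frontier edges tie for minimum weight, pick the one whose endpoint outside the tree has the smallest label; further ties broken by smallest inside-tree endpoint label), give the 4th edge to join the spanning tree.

Prim, starting at Tokyo.
Step 1: frontier [Riga–Tokyo 1, Lagos–Tokyo 23, Paris–Tokyo 24] → take Riga–Tokyo (1); add Riga.
Step 2: frontier [Oslo–Riga 15, Paris–Riga 24, Lagos–Tokyo 23, Paris–Tokyo 24] → take Oslo–Riga (15); add Oslo.
Step 3: frontier [Oslo–Paris 19, Oslo–Seoul 20, Lagos–Oslo 24, Paris–Riga 24, Lagos–Tokyo 23, Paris–Tokyo 24] → take Oslo–Paris (19); add Paris.
Step 4: frontier [Oslo–Seoul 20, Lagos–Oslo 24, Lagos–Tokyo 23] → take Oslo–Seoul (20); add Seoul.
Step 5: frontier [Lagos–Oslo 24, Lagos–Seoul 23, Lagos–Tokyo 23] → take Lagos–Seoul (23); add Lagos.
The 4th edge added is Oslo–Seoul.

Oslo-Seoul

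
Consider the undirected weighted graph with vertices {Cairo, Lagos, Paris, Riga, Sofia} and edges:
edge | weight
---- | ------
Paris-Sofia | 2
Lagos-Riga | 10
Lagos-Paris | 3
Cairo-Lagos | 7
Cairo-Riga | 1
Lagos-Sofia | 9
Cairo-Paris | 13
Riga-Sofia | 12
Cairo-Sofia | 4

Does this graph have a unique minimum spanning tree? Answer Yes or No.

Yes

Sort edges by weight, then run Kruskal:
Cairo-Riga (1): add. Components now {Cairo,Riga} {Lagos} {Sofia} {Paris}
Paris-Sofia (2): add. Components now {Cairo,Riga} {Lagos} {Paris,Sofia}
Lagos-Paris (3): add. Components now {Cairo,Riga} {Lagos,Paris,Sofia}
Cairo-Sofia (4): add. Components now {Cairo,Lagos,Paris,Riga,Sofia}
Every non-tree edge has weight strictly greater than the heaviest edge on the tree path between its endpoints, so the MST is unique.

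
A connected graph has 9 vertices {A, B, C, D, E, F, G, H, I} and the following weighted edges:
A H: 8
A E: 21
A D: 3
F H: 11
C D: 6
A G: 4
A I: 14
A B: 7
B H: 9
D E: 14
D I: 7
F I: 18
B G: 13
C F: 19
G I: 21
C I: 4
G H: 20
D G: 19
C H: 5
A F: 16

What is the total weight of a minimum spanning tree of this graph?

Kruskal: consider edges lightest-first.
A D (3): add — endpoints in different components.
A G (4): add — endpoints in different components.
C I (4): add — endpoints in different components.
C H (5): add — endpoints in different components.
C D (6): add — endpoints in different components.
A B (7): add — endpoints in different components.
D I (7): skip — D and I already connected.
A H (8): skip — A and H already connected.
B H (9): skip — B and H already connected.
F H (11): add — endpoints in different components.
B G (13): skip — B and G already connected.
A I (14): skip — A and I already connected.
D E (14): add — endpoints in different components.
MST edges: A D, A G, C I, C H, C D, A B, F H, D E; total weight 3+4+4+5+6+7+11+14 = 54.

54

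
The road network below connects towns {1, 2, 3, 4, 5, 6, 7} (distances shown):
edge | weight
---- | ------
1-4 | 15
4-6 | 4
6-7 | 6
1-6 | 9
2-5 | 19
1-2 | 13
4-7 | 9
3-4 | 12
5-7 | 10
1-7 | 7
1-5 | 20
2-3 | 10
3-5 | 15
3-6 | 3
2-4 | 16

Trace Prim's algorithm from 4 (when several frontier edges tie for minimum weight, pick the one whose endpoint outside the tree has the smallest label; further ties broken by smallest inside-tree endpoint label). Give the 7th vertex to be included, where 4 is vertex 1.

Prim's algorithm from 4:
Step 1: cheapest edge leaving the tree is 4-6 (4); add 6.
Step 2: cheapest edge leaving the tree is 3-6 (3); add 3.
Step 3: cheapest edge leaving the tree is 6-7 (6); add 7.
Step 4: cheapest edge leaving the tree is 1-7 (7); add 1.
Step 5: cheapest edge leaving the tree is 2-3 (10); add 2.
Step 6: cheapest edge leaving the tree is 5-7 (10); add 5.
Vertex order: 4, 6, 3, 7, 1, 2, 5. The 7th vertex is 5.

5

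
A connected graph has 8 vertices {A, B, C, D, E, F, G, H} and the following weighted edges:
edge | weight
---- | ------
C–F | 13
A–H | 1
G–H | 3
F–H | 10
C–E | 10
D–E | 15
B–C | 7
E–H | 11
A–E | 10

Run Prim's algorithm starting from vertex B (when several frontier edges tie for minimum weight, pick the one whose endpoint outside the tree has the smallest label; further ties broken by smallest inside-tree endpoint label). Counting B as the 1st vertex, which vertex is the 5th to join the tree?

H

Grow the tree from B using Prim:
Step 1: cheapest edge leaving the tree is B–C (7); add C.
Step 2: cheapest edge leaving the tree is C–E (10); add E.
Step 3: cheapest edge leaving the tree is A–E (10); add A.
Step 4: cheapest edge leaving the tree is A–H (1); add H.
Step 5: cheapest edge leaving the tree is G–H (3); add G.
Step 6: cheapest edge leaving the tree is F–H (10); add F.
Step 7: cheapest edge leaving the tree is D–E (15); add D.
Vertex order: B, C, E, A, H, G, F, D. The 5th vertex is H.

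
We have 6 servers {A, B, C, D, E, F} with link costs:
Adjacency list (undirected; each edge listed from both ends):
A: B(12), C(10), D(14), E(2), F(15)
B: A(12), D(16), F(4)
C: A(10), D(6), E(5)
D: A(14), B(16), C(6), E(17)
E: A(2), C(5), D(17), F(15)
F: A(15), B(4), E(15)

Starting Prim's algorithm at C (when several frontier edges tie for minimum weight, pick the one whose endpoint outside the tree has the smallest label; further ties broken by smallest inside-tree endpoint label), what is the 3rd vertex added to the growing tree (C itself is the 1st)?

Grow the tree from C using Prim:
Step 1: frontier [C-E 5, C-D 6, A-C 10] → take C-E (5); add E.
Step 2: frontier [C-D 6, A-C 10, A-E 2, E-F 15, D-E 17] → take A-E (2); add A.
Step 3: frontier [A-B 12, A-D 14, A-F 15, C-D 6, E-F 15, D-E 17] → take C-D (6); add D.
Step 4: frontier [A-B 12, A-F 15, B-D 16, E-F 15] → take A-B (12); add B.
Step 5: frontier [A-F 15, B-F 4, E-F 15] → take B-F (4); add F.
Vertex order: C, E, A, D, B, F. The 3rd vertex is A.

A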